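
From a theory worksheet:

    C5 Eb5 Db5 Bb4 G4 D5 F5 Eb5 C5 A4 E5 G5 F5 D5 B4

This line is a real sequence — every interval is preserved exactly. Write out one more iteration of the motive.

F#5 A5 G5 E5 C#5

With a 5-note motive the entries are C5, D5, E5, each up a 2nd from the previous.
So cell 4 is F#5 A5 G5 E5 C#5.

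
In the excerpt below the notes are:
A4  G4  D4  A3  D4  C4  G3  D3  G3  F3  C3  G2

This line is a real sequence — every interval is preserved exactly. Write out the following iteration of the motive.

C3 Bb2 F2 C2

With a 4-note motive the entries are A4, D4, G3, each down a 5th from the previous.
So cell 4 is C3 Bb2 F2 C2.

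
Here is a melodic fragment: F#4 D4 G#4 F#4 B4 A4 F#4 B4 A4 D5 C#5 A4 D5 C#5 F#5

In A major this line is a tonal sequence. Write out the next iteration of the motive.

E5 C#5 F#5 E5 A5

Taking 5-note groups, the heads are F#4, A4, C#5: the pattern moves up a 3rd.
From E5 the diatonic shape gives E5 C#5 F#5 E5 A5.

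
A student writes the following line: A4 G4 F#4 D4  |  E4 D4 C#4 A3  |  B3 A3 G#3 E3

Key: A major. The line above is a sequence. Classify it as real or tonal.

real

Each cell has the same semitone pattern (-2, -1, -4) — intervals are preserved exactly.
And G4 lies outside A major, so the sequence is real rather than tonal.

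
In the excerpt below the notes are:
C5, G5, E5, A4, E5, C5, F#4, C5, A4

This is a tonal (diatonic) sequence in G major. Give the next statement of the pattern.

D4 A4 F#4

The 3-note cells begin on C5, A4, F#4 — each down a 3rd from the last.
So cell 4 is D4 A4 F#4.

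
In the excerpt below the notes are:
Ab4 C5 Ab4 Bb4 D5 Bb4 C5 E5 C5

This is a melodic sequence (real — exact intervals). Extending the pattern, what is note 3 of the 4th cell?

The unit is 3 notes. Position-3 pitches of the 3 shown cells: Ab4, Bb4, C5.
Each moves up a 2nd; the next is D5.

D5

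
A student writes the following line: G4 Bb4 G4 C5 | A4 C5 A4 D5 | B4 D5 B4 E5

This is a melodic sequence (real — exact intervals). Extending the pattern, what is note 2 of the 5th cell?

F#5

The unit is 4 notes. Position-2 pitches of the 3 shown cells: Bb4, C5, D5.
Each moves up a 2nd. Continuing: E5 → F#5.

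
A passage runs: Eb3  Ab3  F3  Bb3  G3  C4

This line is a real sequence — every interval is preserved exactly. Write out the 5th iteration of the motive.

B3 E4

The 2-note cells begin on Eb3, F3, G3 — each up a 2nd from the last.
Carrying on: A3 → B3.
Statement 5 starts on B3 and keeps the same exact contour: B3 E4.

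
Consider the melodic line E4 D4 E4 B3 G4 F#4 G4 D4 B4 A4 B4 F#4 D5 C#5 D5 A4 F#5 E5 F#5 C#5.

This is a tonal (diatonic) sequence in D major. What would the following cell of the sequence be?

With a 4-note motive the entries are E4, G4, B4, D5, F#5, each up a 3rd from the previous.
So cell 6 is A5 G5 A5 E5.

A5 G5 A5 E5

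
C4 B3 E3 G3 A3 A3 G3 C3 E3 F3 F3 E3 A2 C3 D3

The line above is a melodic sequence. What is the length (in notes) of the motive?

15 notes total. Splitting into 3 groups of 5:
C4 B3 E3 G3 A3 | A3 G3 C3 E3 F3 | F3 E3 A2 C3 D3
Each cell is the previous one down a 3rd — so the unit is 5 notes.

5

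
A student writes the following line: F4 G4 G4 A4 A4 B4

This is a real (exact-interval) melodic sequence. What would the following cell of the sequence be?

Unit = 2 notes; the statements start on F4, G4, A4, moving up a 2nd each time.
From B4 the exact shape gives B4 C#5.

B4 C#5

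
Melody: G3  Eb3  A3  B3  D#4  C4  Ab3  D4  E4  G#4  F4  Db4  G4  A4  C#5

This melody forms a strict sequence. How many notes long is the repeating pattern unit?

5

There are 15 notes; a 5-note unit gives 3 cells:
G3 Eb3 A3 B3 D#4 | C4 Ab3 D4 E4 G#4 | F4 Db4 G4 A4 C#5
Every group is a transposition up a 4th of the one before; no shorter unit works.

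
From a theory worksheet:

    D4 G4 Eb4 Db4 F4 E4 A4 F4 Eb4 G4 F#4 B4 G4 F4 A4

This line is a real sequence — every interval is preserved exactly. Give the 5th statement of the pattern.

A#4 D#5 B4 A4 C#5

The 5-note cells begin on D4, E4, F#4 — each up a 2nd from the last.
Continuing the starts: G#4 → A#4.
Statement 5 starts on A#4 and keeps the same exact contour: A#4 D#5 B4 A4 C#5.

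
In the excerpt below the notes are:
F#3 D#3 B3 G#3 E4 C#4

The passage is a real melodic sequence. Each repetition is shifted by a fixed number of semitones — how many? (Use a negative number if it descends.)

5

The 2-note cells begin on F#3, B3, E4 — each up a 4th from the last.
Counting half-steps from F#3 to B3: 5.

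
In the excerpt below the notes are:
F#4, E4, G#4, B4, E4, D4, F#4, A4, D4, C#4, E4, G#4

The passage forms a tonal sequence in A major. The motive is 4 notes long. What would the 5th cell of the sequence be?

B3 A3 C#4 E4

Taking 4-note groups, the heads are F#4, E4, D4: the pattern moves down a 2nd.
Carrying on: C#4 → B3.
Statement 5 starts on B3 and keeps the same diatonic contour: B3 A3 C#4 E4.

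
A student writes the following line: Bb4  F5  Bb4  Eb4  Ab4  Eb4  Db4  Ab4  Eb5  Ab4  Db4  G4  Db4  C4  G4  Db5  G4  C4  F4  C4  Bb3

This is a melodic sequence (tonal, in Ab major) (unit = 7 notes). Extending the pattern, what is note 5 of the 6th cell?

C4

Grouping in 7s, the 5th note of each cell is Ab4, G4, F4.
Each moves down a 2nd. Continuing: Eb4 → Db4 → C4.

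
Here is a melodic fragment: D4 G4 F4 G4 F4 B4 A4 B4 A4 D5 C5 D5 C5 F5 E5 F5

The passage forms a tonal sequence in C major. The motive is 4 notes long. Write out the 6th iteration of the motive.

Unit = 4 notes; the statements start on D4, F4, A4, C5, moving up a 3rd each time.
Continuing the starts: E5 → G5.
So cell 6 is G5 C6 B5 C6.

G5 C6 B5 C6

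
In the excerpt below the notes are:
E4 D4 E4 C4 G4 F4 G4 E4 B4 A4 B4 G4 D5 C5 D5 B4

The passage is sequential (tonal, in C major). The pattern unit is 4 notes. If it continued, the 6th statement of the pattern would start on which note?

Taking 4-note groups, the heads are E4, G4, B4, D5: the pattern moves up a 3rd.
Extending the heads up a 3rd: F5 → A5.

A5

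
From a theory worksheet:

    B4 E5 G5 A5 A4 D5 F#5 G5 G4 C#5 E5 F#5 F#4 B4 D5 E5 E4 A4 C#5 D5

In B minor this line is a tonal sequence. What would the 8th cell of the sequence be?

The 4-note cells begin on B4, A4, G4, F#4, E4 — each down a 2nd from the last.
Extending down a 2nd: D4 → C#4 → B3.
So cell 8 is B3 E4 G4 A4.

B3 E4 G4 A4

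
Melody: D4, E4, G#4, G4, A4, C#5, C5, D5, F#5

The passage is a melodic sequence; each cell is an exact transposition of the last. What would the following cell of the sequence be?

With a 3-note motive the entries are D4, G4, C5, each up a 4th from the previous.
So cell 4 is F5 G5 B5.

F5 G5 B5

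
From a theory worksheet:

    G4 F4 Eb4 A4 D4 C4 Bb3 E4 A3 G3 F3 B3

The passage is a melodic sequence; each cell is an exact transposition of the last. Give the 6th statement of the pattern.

F#2 E2 D2 G#2

The 4-note cells begin on G4, D4, A3 — each down a 4th from the last.
Continuing the starts: E3 → B2 → F#2.
So cell 6 is F#2 E2 D2 G#2.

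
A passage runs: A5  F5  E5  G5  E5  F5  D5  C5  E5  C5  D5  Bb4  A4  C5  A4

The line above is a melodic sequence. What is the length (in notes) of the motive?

5

Try groups of 5 (3 cells in 15 notes):
A5 F5 E5 G5 E5 | F5 D5 C5 E5 C5 | D5 Bb4 A4 C5 A4
That's a consistent down a 3rd shift per cell, and no other grouping gives one.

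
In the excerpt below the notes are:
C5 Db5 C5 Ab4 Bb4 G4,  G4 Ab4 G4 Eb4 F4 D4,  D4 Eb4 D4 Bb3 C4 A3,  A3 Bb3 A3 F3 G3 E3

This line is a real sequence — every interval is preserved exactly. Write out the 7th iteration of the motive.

F#2 G2 F#2 D2 E2 C#2

With a 6-note motive the entries are C5, G4, D4, A3, each down a 4th from the previous.
Continuing the starts: E3 → B2 → F#2.
So cell 7 is F#2 G2 F#2 D2 E2 C#2.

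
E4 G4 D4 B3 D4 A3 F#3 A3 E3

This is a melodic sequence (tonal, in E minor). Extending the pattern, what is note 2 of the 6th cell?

With 3-note cells, note 2 of each statement runs G4, D4, A3.
Carrying that down a 4th forward: E3 → B2 → F#2.

F#2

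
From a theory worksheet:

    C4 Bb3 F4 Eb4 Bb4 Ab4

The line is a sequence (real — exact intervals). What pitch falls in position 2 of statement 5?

With 2-note cells, note 2 of each statement runs Bb3, Eb4, Ab4.
Carrying that up a 4th forward: Db5 → Gb5.

Gb5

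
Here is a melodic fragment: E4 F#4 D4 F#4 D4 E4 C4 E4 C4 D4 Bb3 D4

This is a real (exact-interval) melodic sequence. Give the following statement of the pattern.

Bb3 C4 Ab3 C4

With a 4-note motive the entries are E4, D4, C4, each down a 2nd from the previous.
So cell 4 is Bb3 C4 Ab3 C4.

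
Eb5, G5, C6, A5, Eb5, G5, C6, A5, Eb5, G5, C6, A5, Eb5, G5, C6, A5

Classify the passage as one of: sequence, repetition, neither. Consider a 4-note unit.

Each 4-note cell is identical (Eb5 G5 C6 A5), restated at the same pitch.

repetition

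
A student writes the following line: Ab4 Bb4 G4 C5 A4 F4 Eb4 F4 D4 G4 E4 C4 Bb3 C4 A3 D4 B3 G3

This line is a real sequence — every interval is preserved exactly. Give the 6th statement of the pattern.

The 6-note cells begin on Ab4, Eb4, Bb3 — each down a 4th from the last.
Carrying on: F3 → C3 → G2.
Statement 6 starts on G2 and keeps the same exact contour: G2 A2 F#2 B2 G#2 E2.

G2 A2 F#2 B2 G#2 E2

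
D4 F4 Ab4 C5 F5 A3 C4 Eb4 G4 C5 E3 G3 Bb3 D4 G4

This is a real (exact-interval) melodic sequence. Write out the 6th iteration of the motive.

C#2 E2 G2 B2 E3

Taking 5-note groups, the heads are D4, A3, E3: the pattern moves down a 4th.
Continuing the starts: B2 → F#2 → C#2.
From C#2 the exact shape gives C#2 E2 G2 B2 E3.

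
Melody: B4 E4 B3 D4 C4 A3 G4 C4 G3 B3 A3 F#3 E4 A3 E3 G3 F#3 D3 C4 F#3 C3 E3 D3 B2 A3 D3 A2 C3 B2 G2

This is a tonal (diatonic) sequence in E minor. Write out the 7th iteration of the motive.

Unit = 6 notes; the statements start on B4, G4, E4, C4, A3, moving down a 3rd each time.
Continuing the starts: F#3 → D3.
Statement 7 starts on D3 and keeps the same diatonic contour: D3 G2 D2 F#2 E2 C2.

D3 G2 D2 F#2 E2 C2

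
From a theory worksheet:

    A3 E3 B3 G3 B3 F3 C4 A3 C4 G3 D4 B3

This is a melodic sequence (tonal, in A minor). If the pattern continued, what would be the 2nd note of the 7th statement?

D4

With 4-note cells, note 2 of each statement runs E3, F3, G3.
Extending up a 2nd: A3 → B3 → C4 → D4.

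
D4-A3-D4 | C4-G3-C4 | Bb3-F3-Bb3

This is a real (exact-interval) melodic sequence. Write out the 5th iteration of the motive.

Gb3 Db3 Gb3

With a 3-note motive the entries are D4, C4, Bb3, each down a 2nd from the previous.
Extending down a 2nd: Ab3 → Gb3.
So cell 5 is Gb3 Db3 Gb3.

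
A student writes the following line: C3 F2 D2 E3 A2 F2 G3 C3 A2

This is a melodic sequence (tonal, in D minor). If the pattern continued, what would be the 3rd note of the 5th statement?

E3

With 3-note cells, note 3 of each statement runs D2, F2, A2.
Carrying that up a 3rd forward: C3 → E3.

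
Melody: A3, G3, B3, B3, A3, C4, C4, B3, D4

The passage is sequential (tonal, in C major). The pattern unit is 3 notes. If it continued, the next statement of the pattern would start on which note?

D4

Taking 3-note groups, the heads are A3, B3, C4: the pattern moves up a 2nd.
One more step up a 2nd gives D4.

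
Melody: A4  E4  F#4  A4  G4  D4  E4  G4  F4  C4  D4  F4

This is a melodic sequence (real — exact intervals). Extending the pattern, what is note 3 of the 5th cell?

With 4-note cells, note 3 of each statement runs F#4, E4, D4.
Extending down a 2nd: C4 → Bb3.

Bb3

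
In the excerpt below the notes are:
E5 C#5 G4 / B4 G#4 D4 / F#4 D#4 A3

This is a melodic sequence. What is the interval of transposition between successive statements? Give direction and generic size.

Taking 3-note groups, the heads are E5, B4, F#4: the pattern moves down a 4th.
E5 to B4 is down a 4th.

down a 4th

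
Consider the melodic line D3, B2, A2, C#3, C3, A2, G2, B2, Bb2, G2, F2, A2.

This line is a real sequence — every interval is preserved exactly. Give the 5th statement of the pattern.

The 4-note cells begin on D3, C3, Bb2 — each down a 2nd from the last.
Extending down a 2nd: Ab2 → Gb2.
Statement 5 starts on Gb2 and keeps the same exact contour: Gb2 Eb2 Db2 F2.

Gb2 Eb2 Db2 F2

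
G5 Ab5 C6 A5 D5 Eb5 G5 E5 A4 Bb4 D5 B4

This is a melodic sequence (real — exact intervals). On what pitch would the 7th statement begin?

With a 4-note motive the entries are G5, D5, A4, each down a 4th from the previous.
Extending the heads down a 4th: E4 → B3 → F#3 → C#3.

C#3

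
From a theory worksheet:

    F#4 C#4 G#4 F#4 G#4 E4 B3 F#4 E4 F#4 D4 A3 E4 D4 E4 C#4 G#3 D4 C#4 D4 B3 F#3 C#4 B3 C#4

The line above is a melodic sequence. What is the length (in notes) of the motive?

5

There are 25 notes; a 5-note unit gives 5 cells:
F#4 C#4 G#4 F#4 G#4 | E4 B3 F#4 E4 F#4 | D4 A3 E4 D4 E4 | C#4 G#3 D4 C#4 D4 | B3 F#3 C#4 B3 C#4
That's a consistent down a 2nd shift per cell, and no other grouping gives one.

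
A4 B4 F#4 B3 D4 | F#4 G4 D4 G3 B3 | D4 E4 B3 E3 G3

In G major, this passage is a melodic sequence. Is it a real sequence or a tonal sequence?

tonal

Every note is diatonic to G major.
Cell 1 has +2 semitones from note 1 to 2, but cell 2 has +1 — the interval quality changes while the contour stays the same, which is the hallmark of a tonal sequence.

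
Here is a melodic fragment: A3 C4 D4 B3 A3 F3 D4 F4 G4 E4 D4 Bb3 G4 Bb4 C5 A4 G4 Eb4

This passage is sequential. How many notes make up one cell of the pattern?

6

There are 18 notes; a 6-note unit gives 3 cells:
A3 C4 D4 B3 A3 F3 | D4 F4 G4 E4 D4 Bb3 | G4 Bb4 C5 A4 G4 Eb4
Each cell is the previous one up a 4th — so the unit is 6 notes.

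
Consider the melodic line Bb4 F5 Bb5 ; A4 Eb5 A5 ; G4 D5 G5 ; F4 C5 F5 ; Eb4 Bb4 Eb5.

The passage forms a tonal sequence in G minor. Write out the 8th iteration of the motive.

Bb3 F4 Bb4

Taking 3-note groups, the heads are Bb4, A4, G4, F4, Eb4: the pattern moves down a 2nd.
Carrying on: D4 → C4 → Bb3.
From Bb3 the diatonic shape gives Bb3 F4 Bb4.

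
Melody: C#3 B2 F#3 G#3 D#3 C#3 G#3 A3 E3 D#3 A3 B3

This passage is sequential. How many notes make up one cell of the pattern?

There are 12 notes; a 4-note unit gives 3 cells:
C#3 B2 F#3 G#3 | D#3 C#3 G#3 A3 | E3 D#3 A3 B3
Every group is a transposition up a 2nd of the one before; no shorter unit works.

4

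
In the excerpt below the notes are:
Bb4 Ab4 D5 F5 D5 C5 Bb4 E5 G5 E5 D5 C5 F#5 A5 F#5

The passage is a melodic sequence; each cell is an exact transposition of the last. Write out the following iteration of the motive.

With a 5-note motive the entries are Bb4, C5, D5, each up a 2nd from the previous.
So cell 4 is E5 D5 G#5 B5 G#5.

E5 D5 G#5 B5 G#5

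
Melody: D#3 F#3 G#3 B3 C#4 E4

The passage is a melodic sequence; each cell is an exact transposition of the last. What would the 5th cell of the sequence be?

B4 D5

With a 2-note motive the entries are D#3, G#3, C#4, each up a 4th from the previous.
Carrying on: F#4 → B4.
From B4 the exact shape gives B4 D5.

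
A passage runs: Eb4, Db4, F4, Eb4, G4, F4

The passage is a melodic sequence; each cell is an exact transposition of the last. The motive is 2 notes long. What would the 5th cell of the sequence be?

Unit = 2 notes; the statements start on Eb4, F4, G4, moving up a 2nd each time.
Carrying on: A4 → B4.
From B4 the exact shape gives B4 A4.

B4 A4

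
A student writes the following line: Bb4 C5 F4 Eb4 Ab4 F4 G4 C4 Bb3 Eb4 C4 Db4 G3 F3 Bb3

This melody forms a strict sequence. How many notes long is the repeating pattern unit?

5

There are 15 notes; a 5-note unit gives 3 cells:
Bb4 C5 F4 Eb4 Ab4 | F4 G4 C4 Bb3 Eb4 | C4 Db4 G3 F3 Bb3
Each cell is the previous one down a 4th — so the unit is 5 notes.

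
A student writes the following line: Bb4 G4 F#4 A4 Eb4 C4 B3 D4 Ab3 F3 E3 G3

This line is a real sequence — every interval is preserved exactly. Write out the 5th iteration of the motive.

Gb2 Eb2 D2 F2

Unit = 4 notes; the statements start on Bb4, Eb4, Ab3, moving down a 5th each time.
Carrying on: Db3 → Gb2.
So cell 5 is Gb2 Eb2 D2 F2.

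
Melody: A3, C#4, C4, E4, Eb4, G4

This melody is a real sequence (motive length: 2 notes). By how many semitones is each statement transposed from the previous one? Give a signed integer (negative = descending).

3

With a 2-note motive the entries are A3, C4, Eb4, each up a 3rd from the previous.
A3 to C4 spans +3 semitones.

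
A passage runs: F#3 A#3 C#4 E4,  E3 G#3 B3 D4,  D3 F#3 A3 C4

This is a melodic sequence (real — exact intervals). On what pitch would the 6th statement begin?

Ab2

Taking 4-note groups, the heads are F#3, E3, D3: the pattern moves down a 2nd.
Extending the heads down a 2nd: C3 → Bb2 → Ab2.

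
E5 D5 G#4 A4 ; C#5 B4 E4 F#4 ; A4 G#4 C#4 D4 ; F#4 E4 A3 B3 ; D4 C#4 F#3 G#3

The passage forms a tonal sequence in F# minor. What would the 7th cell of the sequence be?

With a 4-note motive the entries are E5, C#5, A4, F#4, D4, each down a 3rd from the previous.
Carrying on: B3 → G#3.
Statement 7 starts on G#3 and keeps the same diatonic contour: G#3 F#3 B2 C#3.

G#3 F#3 B2 C#3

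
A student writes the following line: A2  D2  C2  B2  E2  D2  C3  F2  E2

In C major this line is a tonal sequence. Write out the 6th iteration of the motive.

Taking 3-note groups, the heads are A2, B2, C3: the pattern moves up a 2nd.
Continuing the starts: D3 → E3 → F3.
So cell 6 is F3 B2 A2.

F3 B2 A2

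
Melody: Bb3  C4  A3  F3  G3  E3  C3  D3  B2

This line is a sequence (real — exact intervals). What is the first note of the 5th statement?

D2

The 3-note cells begin on Bb3, F3, C3 — each down a 4th from the last.
Continuing: G2 → D2. Statement 5 starts on D2.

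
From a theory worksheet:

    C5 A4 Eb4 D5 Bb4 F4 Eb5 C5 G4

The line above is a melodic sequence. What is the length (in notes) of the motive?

3

9 notes total. Splitting into 3 groups of 3:
C5 A4 Eb4 | D5 Bb4 F4 | Eb5 C5 G4
That's a consistent up a 2nd shift per cell, and no other grouping gives one.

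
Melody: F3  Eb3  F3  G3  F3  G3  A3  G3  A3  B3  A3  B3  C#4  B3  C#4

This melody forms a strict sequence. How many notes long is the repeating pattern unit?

There are 15 notes; a 3-note unit gives 5 cells:
F3 Eb3 F3 | G3 F3 G3 | A3 G3 A3 | B3 A3 B3 | C#4 B3 C#4
Each cell is the previous one up a 2nd — so the unit is 3 notes.

3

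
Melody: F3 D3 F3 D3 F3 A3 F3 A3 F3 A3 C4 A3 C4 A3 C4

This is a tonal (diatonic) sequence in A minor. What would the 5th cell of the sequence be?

The 5-note cells begin on F3, A3, C4 — each up a 3rd from the last.
Continuing the starts: E4 → G4.
Statement 5 starts on G4 and keeps the same diatonic contour: G4 E4 G4 E4 G4.

G4 E4 G4 E4 G4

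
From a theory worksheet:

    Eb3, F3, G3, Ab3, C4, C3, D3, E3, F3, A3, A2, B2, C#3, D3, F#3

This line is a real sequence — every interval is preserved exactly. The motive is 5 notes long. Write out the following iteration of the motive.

F#2 G#2 A#2 B2 D#3

Taking 5-note groups, the heads are Eb3, C3, A2: the pattern moves down a 3rd.
From F#2 the exact shape gives F#2 G#2 A#2 B2 D#3.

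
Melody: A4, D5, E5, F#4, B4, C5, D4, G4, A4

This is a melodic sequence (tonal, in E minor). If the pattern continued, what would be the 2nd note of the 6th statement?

The unit is 3 notes. Position-2 pitches of the 3 shown cells: D5, B4, G4.
Each moves down a 3rd. Continuing: E4 → C4 → A3.

A3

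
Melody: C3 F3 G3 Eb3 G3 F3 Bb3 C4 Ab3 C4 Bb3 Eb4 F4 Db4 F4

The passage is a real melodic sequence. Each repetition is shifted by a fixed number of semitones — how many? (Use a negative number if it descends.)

Unit = 5 notes; the statements start on C3, F3, Bb3, moving up a 4th each time.
Counting half-steps from C3 to F3: 5.

5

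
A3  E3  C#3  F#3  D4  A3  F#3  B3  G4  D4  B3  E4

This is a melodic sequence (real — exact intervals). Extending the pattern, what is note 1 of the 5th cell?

F5

The unit is 4 notes. Position-1 pitches of the 3 shown cells: A3, D4, G4.
Carrying that up a 4th forward: C5 → F5.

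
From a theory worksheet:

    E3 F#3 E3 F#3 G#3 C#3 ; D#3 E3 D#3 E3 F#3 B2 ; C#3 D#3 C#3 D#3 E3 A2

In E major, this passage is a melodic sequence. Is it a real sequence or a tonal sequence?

Every note is diatonic to E major.
Cell 1 has +2 semitones from note 1 to 2, but cell 2 has +1 — the interval quality changes while the contour stays the same, which is the hallmark of a tonal sequence.

tonal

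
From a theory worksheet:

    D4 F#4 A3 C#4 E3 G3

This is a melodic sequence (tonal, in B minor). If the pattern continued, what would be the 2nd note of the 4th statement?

Grouping in 2s, the 2nd note of each cell is F#4, C#4, G3.
From G3, down a 4th gives D3.

D3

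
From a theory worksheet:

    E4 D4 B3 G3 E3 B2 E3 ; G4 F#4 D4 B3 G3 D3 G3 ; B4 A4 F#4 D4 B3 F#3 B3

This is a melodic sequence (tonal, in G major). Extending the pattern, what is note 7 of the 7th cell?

C5

The unit is 7 notes. Position-7 pitches of the 3 shown cells: E3, G3, B3.
Carrying that up a 3rd forward: D4 → F#4 → A4 → C5.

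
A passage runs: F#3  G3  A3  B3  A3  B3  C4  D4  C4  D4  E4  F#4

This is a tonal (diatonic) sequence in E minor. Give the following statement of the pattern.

E4 F#4 G4 A4

The 4-note cells begin on F#3, A3, C4 — each up a 3rd from the last.
So cell 4 is E4 F#4 G4 A4.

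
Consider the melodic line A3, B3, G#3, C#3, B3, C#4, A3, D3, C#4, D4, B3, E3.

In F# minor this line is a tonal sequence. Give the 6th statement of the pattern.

Unit = 4 notes; the statements start on A3, B3, C#4, moving up a 2nd each time.
Continuing the starts: D4 → E4 → F#4.
So cell 6 is F#4 G#4 E4 A3.

F#4 G#4 E4 A3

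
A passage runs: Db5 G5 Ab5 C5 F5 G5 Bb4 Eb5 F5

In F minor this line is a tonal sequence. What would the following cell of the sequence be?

Ab4 Db5 Eb5

Unit = 3 notes; the statements start on Db5, C5, Bb4, moving down a 2nd each time.
Statement 4 starts on Ab4 and keeps the same diatonic contour: Ab4 Db5 Eb5.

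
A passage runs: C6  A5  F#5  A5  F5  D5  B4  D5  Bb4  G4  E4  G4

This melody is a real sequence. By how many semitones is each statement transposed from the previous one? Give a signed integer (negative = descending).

-7

The 4-note cells begin on C6, F5, Bb4 — each down a 5th from the last.
Counting half-steps from C6 to F5: -7.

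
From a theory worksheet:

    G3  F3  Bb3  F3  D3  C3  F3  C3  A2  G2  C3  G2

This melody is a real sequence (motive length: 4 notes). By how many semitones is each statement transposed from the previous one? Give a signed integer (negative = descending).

The 4-note cells begin on G3, D3, A2 — each down a 4th from the last.
G3 to D3 spans -5 semitones.

-5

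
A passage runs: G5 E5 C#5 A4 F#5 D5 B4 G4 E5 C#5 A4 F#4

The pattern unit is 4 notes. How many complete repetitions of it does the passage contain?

3

12 notes in groups of 4 gives 12/4 = 3 statements.
Starts: G5, F#5, E5 — each down a 2nd.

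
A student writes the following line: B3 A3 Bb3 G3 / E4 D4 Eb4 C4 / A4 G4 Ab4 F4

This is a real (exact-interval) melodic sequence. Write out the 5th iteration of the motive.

Taking 4-note groups, the heads are B3, E4, A4: the pattern moves up a 4th.
Continuing the starts: D5 → G5.
From G5 the exact shape gives G5 F5 Gb5 Eb5.

G5 F5 Gb5 Eb5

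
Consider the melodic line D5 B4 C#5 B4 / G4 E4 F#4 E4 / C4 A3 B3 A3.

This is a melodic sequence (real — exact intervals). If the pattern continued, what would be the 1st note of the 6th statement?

With 4-note cells, note 1 of each statement runs D5, G4, C4.
Carrying that down a 5th forward: F3 → Bb2 → Eb2.

Eb2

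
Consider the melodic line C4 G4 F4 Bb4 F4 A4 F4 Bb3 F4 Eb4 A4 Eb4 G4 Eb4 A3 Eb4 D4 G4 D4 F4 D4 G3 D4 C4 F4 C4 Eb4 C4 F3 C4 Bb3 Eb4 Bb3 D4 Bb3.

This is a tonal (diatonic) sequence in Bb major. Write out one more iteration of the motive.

Taking 7-note groups, the heads are C4, Bb3, A3, G3, F3: the pattern moves down a 2nd.
Statement 6 starts on Eb3 and keeps the same diatonic contour: Eb3 Bb3 A3 D4 A3 C4 A3.

Eb3 Bb3 A3 D4 A3 C4 A3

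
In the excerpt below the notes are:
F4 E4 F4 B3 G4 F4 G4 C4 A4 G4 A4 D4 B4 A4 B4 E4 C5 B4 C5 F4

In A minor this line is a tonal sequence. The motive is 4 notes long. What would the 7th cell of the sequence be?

The 4-note cells begin on F4, G4, A4, B4, C5 — each up a 2nd from the last.
Carrying on: D5 → E5.
So cell 7 is E5 D5 E5 A4.

E5 D5 E5 A4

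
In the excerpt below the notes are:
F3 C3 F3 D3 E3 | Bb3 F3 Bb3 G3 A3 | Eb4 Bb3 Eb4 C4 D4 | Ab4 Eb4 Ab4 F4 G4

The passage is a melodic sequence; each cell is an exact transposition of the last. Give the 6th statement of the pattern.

Gb5 Db5 Gb5 Eb5 F5

Taking 5-note groups, the heads are F3, Bb3, Eb4, Ab4: the pattern moves up a 4th.
Extending up a 4th: Db5 → Gb5.
From Gb5 the exact shape gives Gb5 Db5 Gb5 Eb5 F5.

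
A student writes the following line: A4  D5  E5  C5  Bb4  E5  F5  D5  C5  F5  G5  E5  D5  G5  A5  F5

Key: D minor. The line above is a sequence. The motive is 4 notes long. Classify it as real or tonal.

Every note is diatonic to D minor.
Cell 1 has +5 semitones from note 1 to 2, but cell 2 has +6 — the interval quality changes while the contour stays the same, which is the hallmark of a tonal sequence.

tonal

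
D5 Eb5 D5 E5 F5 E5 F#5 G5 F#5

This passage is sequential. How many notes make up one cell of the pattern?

3

9 notes total. Splitting into 3 groups of 3:
D5 Eb5 D5 | E5 F5 E5 | F#5 G5 F#5
That's a consistent up a 2nd shift per cell, and no other grouping gives one.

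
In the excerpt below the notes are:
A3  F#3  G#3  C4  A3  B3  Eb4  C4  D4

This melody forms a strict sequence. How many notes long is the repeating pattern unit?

3

9 notes total. Splitting into 3 groups of 3:
A3 F#3 G#3 | C4 A3 B3 | Eb4 C4 D4
That's a consistent up a 3rd shift per cell, and no other grouping gives one.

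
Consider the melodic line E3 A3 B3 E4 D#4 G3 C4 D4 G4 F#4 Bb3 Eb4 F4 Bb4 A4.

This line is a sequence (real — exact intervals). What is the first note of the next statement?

With a 5-note motive the entries are E3, G3, Bb3, each up a 3rd from the previous.
The next head, up a 3rd from Bb3, is Db4.

Db4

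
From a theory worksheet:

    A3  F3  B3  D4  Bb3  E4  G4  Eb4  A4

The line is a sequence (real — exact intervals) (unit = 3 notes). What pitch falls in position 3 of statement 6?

Grouping in 3s, the 3rd note of each cell is B3, E4, A4.
Carrying that up a 4th forward: D5 → G5 → C6.

C6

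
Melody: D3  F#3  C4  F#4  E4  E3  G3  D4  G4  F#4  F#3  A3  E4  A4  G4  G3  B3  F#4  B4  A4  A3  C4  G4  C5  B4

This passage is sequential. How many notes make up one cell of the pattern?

5

25 notes total. Splitting into 5 groups of 5:
D3 F#3 C4 F#4 E4 | E3 G3 D4 G4 F#4 | F#3 A3 E4 A4 G4 | G3 B3 F#4 B4 A4 | A3 C4 G4 C5 B4
Each cell is the previous one up a 2nd — so the unit is 5 notes.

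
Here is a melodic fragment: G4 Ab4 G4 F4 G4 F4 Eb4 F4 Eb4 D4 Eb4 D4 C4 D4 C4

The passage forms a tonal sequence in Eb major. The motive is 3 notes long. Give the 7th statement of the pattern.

Ab3 Bb3 Ab3

The 3-note cells begin on G4, F4, Eb4, D4, C4 — each down a 2nd from the last.
Continuing the starts: Bb3 → Ab3.
Statement 7 starts on Ab3 and keeps the same diatonic contour: Ab3 Bb3 Ab3.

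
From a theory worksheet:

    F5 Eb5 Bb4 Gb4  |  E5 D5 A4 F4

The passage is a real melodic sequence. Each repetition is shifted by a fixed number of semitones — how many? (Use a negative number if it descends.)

Unit = 4 notes; the statements start on F5, E5, moving down a 2nd each time.
F5 to E5 spans -1 semitones.

-1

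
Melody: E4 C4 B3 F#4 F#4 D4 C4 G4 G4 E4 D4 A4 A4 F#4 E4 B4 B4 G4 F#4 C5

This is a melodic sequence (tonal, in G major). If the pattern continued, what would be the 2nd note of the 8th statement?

C5

With 4-note cells, note 2 of each statement runs C4, D4, E4, F#4, G4.
Extending up a 2nd: A4 → B4 → C5.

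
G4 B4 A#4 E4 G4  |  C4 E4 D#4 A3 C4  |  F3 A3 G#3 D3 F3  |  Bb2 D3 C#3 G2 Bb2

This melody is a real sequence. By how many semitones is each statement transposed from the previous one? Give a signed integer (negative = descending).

-7

Taking 5-note groups, the heads are G4, C4, F3, Bb2: the pattern moves down a 5th.
Counting half-steps from G4 to C4: -7.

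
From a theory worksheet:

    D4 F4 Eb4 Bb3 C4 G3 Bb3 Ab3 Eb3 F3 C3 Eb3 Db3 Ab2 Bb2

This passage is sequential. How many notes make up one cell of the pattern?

5

Try groups of 5 (3 cells in 15 notes):
D4 F4 Eb4 Bb3 C4 | G3 Bb3 Ab3 Eb3 F3 | C3 Eb3 Db3 Ab2 Bb2
That's a consistent down a 5th shift per cell, and no other grouping gives one.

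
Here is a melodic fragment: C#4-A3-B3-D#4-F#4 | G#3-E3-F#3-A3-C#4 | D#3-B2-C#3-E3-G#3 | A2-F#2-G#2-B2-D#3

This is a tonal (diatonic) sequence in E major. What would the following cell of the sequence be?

The 5-note cells begin on C#4, G#3, D#3, A2 — each down a 4th from the last.
So cell 5 is E2 C#2 D#2 F#2 A2.

E2 C#2 D#2 F#2 A2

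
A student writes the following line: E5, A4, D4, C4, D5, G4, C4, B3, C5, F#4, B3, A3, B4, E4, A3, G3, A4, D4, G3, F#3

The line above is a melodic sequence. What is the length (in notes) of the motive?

4

There are 20 notes; a 4-note unit gives 5 cells:
E5 A4 D4 C4 | D5 G4 C4 B3 | C5 F#4 B3 A3 | B4 E4 A3 G3 | A4 D4 G3 F#3
That's a consistent down a 2nd shift per cell, and no other grouping gives one.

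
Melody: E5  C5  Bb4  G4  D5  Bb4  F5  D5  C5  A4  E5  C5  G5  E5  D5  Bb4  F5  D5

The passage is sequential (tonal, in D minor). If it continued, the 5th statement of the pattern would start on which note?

Taking 6-note groups, the heads are E5, F5, G5: the pattern moves up a 2nd.
Extending the heads up a 2nd: A5 → Bb5.

Bb5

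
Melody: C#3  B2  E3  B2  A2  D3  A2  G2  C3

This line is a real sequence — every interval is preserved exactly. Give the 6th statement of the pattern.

With a 3-note motive the entries are C#3, B2, A2, each down a 2nd from the previous.
Extending down a 2nd: G2 → F2 → Eb2.
From Eb2 the exact shape gives Eb2 Db2 Gb2.

Eb2 Db2 Gb2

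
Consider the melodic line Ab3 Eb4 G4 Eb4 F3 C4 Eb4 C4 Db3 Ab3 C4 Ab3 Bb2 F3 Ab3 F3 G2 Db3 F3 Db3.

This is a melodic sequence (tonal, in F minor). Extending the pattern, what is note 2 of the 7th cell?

G2

With 4-note cells, note 2 of each statement runs Eb4, C4, Ab3, F3, Db3.
Each moves down a 3rd. Continuing: Bb2 → G2.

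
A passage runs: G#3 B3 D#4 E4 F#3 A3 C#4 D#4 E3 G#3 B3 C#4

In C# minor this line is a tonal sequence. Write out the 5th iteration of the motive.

With a 4-note motive the entries are G#3, F#3, E3, each down a 2nd from the previous.
Carrying on: D#3 → C#3.
So cell 5 is C#3 E3 G#3 A3.

C#3 E3 G#3 A3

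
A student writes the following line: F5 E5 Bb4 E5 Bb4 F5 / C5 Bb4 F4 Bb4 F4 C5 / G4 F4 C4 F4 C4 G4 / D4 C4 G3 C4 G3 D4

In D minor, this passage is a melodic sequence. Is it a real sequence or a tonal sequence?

tonal

Every note is diatonic to D minor.
Cell 1 has -1 semitones from note 1 to 2, but cell 2 has -2 — the interval quality changes while the contour stays the same, which is the hallmark of a tonal sequence.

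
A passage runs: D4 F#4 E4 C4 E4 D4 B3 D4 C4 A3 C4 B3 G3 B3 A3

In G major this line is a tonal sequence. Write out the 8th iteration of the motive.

D3 F#3 E3

With a 3-note motive the entries are D4, C4, B3, A3, G3, each down a 2nd from the previous.
Carrying on: F#3 → E3 → D3.
Statement 8 starts on D3 and keeps the same diatonic contour: D3 F#3 E3.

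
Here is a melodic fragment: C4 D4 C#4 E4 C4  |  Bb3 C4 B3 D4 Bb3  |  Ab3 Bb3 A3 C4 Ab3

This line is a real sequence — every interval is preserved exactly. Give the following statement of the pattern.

Gb3 Ab3 G3 Bb3 Gb3

Unit = 5 notes; the statements start on C4, Bb3, Ab3, moving down a 2nd each time.
So cell 4 is Gb3 Ab3 G3 Bb3 Gb3.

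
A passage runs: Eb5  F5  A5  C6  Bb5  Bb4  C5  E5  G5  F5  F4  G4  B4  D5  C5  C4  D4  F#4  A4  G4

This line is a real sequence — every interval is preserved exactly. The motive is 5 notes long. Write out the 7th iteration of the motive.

A2 B2 D#3 F#3 E3

Unit = 5 notes; the statements start on Eb5, Bb4, F4, C4, moving down a 4th each time.
Extending down a 4th: G3 → D3 → A2.
Statement 7 starts on A2 and keeps the same exact contour: A2 B2 D#3 F#3 E3.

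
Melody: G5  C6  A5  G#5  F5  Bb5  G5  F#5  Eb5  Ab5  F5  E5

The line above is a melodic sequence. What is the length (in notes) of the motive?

There are 12 notes; a 4-note unit gives 3 cells:
G5 C6 A5 G#5 | F5 Bb5 G5 F#5 | Eb5 Ab5 F5 E5
Every group is a transposition down a 2nd of the one before; no shorter unit works.

4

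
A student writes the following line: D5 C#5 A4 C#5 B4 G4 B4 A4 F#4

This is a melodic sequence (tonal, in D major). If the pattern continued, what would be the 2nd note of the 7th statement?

Grouping in 3s, the 2nd note of each cell is C#5, B4, A4.
Extending down a 2nd: G4 → F#4 → E4 → D4.

D4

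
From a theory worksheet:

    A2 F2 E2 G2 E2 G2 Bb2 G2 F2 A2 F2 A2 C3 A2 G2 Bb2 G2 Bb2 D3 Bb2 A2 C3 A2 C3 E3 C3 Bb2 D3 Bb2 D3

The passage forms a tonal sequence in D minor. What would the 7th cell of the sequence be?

Unit = 6 notes; the statements start on A2, Bb2, C3, D3, E3, moving up a 2nd each time.
Carrying on: F3 → G3.
So cell 7 is G3 E3 D3 F3 D3 F3.

G3 E3 D3 F3 D3 F3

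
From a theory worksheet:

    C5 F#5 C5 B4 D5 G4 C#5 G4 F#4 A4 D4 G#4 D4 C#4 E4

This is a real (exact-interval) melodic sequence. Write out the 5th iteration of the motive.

E3 A#3 E3 D#3 F#3

Unit = 5 notes; the statements start on C5, G4, D4, moving down a 4th each time.
Carrying on: A3 → E3.
Statement 5 starts on E3 and keeps the same exact contour: E3 A#3 E3 D#3 F#3.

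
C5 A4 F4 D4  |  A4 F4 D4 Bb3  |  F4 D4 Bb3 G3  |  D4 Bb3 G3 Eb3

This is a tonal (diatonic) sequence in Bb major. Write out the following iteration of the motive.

Bb3 G3 Eb3 C3

The 4-note cells begin on C5, A4, F4, D4 — each down a 3rd from the last.
Statement 5 starts on Bb3 and keeps the same diatonic contour: Bb3 G3 Eb3 C3.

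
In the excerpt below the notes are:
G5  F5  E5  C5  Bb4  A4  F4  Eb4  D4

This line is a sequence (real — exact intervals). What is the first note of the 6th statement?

Ab2

The 3-note cells begin on G5, C5, F4 — each down a 5th from the last.
Extending the heads down a 5th: Bb3 → Eb3 → Ab2.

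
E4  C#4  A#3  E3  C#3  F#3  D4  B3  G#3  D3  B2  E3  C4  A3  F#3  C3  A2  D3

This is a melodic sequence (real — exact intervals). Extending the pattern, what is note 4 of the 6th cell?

Gb2

With 6-note cells, note 4 of each statement runs E3, D3, C3.
Extending down a 2nd: Bb2 → Ab2 → Gb2.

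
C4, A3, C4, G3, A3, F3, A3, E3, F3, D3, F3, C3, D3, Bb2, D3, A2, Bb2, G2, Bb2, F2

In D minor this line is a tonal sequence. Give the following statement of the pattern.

Unit = 4 notes; the statements start on C4, A3, F3, D3, Bb2, moving down a 3rd each time.
From G2 the diatonic shape gives G2 E2 G2 D2.

G2 E2 G2 D2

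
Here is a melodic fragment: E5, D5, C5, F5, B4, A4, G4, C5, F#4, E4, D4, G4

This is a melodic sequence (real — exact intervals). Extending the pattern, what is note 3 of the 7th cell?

F#2

With 4-note cells, note 3 of each statement runs C5, G4, D4.
Each moves down a 4th. Continuing: A3 → E3 → B2 → F#2.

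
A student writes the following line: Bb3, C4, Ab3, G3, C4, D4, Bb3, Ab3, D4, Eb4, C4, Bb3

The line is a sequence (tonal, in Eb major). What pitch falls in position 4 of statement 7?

With 4-note cells, note 4 of each statement runs G3, Ab3, Bb3.
Extending up a 2nd: C4 → D4 → Eb4 → F4.

F4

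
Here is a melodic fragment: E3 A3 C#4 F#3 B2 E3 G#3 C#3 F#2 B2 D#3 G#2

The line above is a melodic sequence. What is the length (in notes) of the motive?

4

Try groups of 4 (3 cells in 12 notes):
E3 A3 C#4 F#3 | B2 E3 G#3 C#3 | F#2 B2 D#3 G#2
That's a consistent down a 4th shift per cell, and no other grouping gives one.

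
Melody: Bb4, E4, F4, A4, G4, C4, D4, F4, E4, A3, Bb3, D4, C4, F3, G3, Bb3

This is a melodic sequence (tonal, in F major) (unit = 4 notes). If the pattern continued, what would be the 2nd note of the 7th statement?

With 4-note cells, note 2 of each statement runs E4, C4, A3, F3.
Each moves down a 3rd. Continuing: D3 → Bb2 → G2.

G2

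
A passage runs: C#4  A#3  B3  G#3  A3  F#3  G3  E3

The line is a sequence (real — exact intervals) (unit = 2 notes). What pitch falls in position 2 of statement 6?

C3

With 2-note cells, note 2 of each statement runs A#3, G#3, F#3, E3.
Extending down a 2nd: D3 → C3.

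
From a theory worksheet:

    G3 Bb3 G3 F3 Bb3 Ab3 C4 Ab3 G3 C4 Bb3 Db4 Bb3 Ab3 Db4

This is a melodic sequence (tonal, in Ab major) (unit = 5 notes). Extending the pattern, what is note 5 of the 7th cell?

Ab4

With 5-note cells, note 5 of each statement runs Bb3, C4, Db4.
Each moves up a 2nd. Continuing: Eb4 → F4 → G4 → Ab4.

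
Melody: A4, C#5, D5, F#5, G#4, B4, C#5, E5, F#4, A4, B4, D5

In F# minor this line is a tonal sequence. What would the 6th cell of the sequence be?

C#4 E4 F#4 A4

Taking 4-note groups, the heads are A4, G#4, F#4: the pattern moves down a 2nd.
Carrying on: E4 → D4 → C#4.
So cell 6 is C#4 E4 F#4 A4.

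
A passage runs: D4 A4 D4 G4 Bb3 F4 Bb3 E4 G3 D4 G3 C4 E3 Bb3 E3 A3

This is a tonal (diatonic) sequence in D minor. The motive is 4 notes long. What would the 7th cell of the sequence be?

F2 C3 F2 Bb2

Taking 4-note groups, the heads are D4, Bb3, G3, E3: the pattern moves down a 3rd.
Continuing the starts: C3 → A2 → F2.
From F2 the diatonic shape gives F2 C3 F2 Bb2.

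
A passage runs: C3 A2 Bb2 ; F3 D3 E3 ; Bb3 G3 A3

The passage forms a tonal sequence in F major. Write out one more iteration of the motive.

E4 C4 D4

With a 3-note motive the entries are C3, F3, Bb3, each up a 4th from the previous.
So cell 4 is E4 C4 D4.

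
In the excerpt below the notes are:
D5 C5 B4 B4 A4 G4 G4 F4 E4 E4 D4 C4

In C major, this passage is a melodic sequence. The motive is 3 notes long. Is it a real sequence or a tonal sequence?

tonal

Every note is diatonic to C major.
Cell 1 has -1 semitones from note 2 to 3, but cell 2 has -2 — the interval quality changes while the contour stays the same, which is the hallmark of a tonal sequence.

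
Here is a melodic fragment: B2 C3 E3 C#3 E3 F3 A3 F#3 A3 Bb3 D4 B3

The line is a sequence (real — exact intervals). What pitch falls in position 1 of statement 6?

C5

Grouping in 4s, the 1st note of each cell is B2, E3, A3.
Carrying that up a 4th forward: D4 → G4 → C5.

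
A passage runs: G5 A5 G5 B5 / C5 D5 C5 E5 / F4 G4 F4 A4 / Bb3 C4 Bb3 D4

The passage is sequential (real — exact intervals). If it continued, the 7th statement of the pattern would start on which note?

The 4-note cells begin on G5, C5, F4, Bb3 — each down a 5th from the last.
Continuing: Eb3 → Ab2 → Db2. Statement 7 starts on Db2.

Db2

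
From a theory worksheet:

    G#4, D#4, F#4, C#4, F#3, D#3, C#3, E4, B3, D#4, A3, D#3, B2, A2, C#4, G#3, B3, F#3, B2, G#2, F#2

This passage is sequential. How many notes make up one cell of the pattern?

7

21 notes total. Splitting into 3 groups of 7:
G#4 D#4 F#4 C#4 F#3 D#3 C#3 | E4 B3 D#4 A3 D#3 B2 A2 | C#4 G#3 B3 F#3 B2 G#2 F#2
That's a consistent down a 3rd shift per cell, and no other grouping gives one.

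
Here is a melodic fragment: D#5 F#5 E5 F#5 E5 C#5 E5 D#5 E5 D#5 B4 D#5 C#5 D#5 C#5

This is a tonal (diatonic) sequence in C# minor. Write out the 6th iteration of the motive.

F#4 A4 G#4 A4 G#4

Taking 5-note groups, the heads are D#5, C#5, B4: the pattern moves down a 2nd.
Carrying on: A4 → G#4 → F#4.
Statement 6 starts on F#4 and keeps the same diatonic contour: F#4 A4 G#4 A4 G#4.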